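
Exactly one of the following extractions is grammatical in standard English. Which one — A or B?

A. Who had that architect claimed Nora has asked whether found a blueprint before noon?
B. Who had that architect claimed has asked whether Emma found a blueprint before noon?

B

In A, the wh-phrase is extracted from inside a wh-island (introduced by "whether"), which blocks movement.
In B, the extraction path crosses only that-complement boundaries, which are transparent.
So B is grammatical.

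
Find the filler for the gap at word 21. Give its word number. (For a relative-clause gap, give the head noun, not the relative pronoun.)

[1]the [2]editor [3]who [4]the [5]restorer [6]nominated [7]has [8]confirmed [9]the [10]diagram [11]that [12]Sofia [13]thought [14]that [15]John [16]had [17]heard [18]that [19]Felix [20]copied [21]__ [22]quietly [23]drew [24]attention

The gap at 21 is the object of "copied", inside a relative clause.
The relative pronoun is "that" (word 11); it is bound by the head noun immediately before it.
Its filler is the head noun "diagram", at word 10.

10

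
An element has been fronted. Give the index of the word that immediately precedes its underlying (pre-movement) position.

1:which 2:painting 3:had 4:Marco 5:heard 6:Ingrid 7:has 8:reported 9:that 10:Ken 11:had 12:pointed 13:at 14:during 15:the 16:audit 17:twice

13

The displaced element is "which painting" (word 2).
It is linked across 2 clause boundaries (Ø → that).
It functions as the object of the preposition "at" of "pointed", so the gap sits immediately after word 13 ("at").
Base order: Marco had heard Ingrid has reported that Ken had pointed at which painting during the audit twice.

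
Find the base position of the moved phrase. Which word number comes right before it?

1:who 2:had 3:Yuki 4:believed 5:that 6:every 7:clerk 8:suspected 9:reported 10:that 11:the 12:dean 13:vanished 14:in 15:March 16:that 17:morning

The displaced element is "who" (word 1).
It is linked across 2 clause boundaries (that → Ø).
It functions as the subject of "reported", so the gap sits immediately after word 8 ("suspected").
Base order: Yuki had believed that every clerk suspected that who reported that the dean vanished in March that morning.

8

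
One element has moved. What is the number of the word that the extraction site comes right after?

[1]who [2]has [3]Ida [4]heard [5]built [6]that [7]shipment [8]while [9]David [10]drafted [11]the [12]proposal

4

The displaced element is "who" (word 1).
It is linked across 1 clause boundary (Ø).
It functions as the subject of "built", so the gap sits immediately after word 4 ("heard").
Base order: Ida has heard who built that shipment while David drafted the proposal.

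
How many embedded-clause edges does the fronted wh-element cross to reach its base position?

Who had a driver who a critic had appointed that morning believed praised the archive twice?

1

"who" is extracted from the subject of "praised".
Boundaries crossed, outermost first: [Ø] — 1 in total.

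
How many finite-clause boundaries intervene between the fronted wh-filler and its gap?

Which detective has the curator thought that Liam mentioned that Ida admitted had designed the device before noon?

"which detective" is extracted from the subject of "designed".
Boundaries crossed, outermost first: [that], [that], [Ø] — 3 in total.

3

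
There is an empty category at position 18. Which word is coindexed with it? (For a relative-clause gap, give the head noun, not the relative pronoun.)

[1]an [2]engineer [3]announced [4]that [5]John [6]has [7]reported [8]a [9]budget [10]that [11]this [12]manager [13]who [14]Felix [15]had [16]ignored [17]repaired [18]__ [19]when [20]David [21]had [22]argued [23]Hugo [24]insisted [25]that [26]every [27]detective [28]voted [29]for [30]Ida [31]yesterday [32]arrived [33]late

The gap at 18 is the object of "repaired", inside a relative clause.
The relative pronoun is "that" (word 10); it is bound by the head noun immediately before it.
Its filler is the head noun "budget", at word 9.

9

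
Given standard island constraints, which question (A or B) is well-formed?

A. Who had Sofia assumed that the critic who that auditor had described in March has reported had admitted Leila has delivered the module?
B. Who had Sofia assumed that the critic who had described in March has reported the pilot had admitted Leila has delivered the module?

In B, the wh-phrase is extracted from inside a complex-NP island (relative clause) (introduced by "who"), which blocks movement.
In A, the extraction path crosses only that-complement boundaries, which are transparent.
So A is grammatical.

A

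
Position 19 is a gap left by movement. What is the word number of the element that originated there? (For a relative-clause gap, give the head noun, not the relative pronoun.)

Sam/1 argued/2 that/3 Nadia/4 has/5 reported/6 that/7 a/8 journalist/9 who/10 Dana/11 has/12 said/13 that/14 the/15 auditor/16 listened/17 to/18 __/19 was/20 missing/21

The gap at 19 is the prepositional object of "listened", inside a relative clause.
The relative pronoun is "who" (word 10); it is bound by the head noun immediately before it.
Its filler is the head noun "journalist", at word 9.

9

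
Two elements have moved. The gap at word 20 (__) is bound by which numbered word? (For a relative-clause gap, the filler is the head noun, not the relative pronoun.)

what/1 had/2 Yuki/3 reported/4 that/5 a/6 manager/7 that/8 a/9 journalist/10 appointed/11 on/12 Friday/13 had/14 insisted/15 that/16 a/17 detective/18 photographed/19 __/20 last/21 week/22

1

The marked gap is the direct object of "photographed".
Its filler is the fronted wh-phrase "what", at word 1.
(The other dependency links word 7 to a gap after word 11.)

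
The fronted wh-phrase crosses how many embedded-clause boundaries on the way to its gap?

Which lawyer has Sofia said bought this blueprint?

"which lawyer" is extracted from the subject of "bought".
Boundaries crossed, outermost first: [Ø] — 1 in total.

1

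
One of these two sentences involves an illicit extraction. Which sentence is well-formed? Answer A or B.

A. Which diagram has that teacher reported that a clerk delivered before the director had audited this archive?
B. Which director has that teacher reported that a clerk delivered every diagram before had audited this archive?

A

In B, the wh-phrase is extracted from inside an adjunct island (introduced by "before"), which blocks movement.
In A, the extraction path crosses only that-complement boundaries, which are transparent.
So A is grammatical.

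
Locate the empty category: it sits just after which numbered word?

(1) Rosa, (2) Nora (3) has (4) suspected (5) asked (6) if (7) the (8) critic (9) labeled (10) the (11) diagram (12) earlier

4

The displaced element is "Rosa" (word 1).
It is linked across 1 clause boundary (Ø).
It functions as the subject of "asked", so the gap sits immediately after word 4 ("suspected").
Base order: Nora has suspected that Rosa asked if the critic labeled the diagram earlier.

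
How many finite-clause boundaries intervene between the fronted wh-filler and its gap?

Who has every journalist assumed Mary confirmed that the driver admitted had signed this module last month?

"who" is extracted from the subject of "signed".
Boundaries crossed, outermost first: [Ø], [that], [Ø] — 3 in total.

3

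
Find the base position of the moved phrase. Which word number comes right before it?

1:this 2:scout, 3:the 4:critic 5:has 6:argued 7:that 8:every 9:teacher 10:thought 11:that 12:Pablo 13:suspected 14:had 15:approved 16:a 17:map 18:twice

13

The displaced element is "this scout" (word 2).
It is linked across 3 clause boundaries (that → that → Ø).
It functions as the subject of "approved", so the gap sits immediately after word 13 ("suspected").
Base order: The critic has argued that every teacher thought that Pablo suspected that this scout had approved a map twice.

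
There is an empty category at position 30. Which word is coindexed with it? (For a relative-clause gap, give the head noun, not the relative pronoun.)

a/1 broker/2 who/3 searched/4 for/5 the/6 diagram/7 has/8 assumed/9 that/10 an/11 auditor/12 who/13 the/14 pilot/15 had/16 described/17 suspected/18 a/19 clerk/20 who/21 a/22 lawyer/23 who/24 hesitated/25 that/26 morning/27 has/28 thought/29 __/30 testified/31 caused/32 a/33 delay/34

The gap at 30 is the subject of "testified", inside a relative clause.
The relative pronoun is "who" (word 21); it is bound by the head noun immediately before it.
Its filler is the head noun "clerk", at word 20.

20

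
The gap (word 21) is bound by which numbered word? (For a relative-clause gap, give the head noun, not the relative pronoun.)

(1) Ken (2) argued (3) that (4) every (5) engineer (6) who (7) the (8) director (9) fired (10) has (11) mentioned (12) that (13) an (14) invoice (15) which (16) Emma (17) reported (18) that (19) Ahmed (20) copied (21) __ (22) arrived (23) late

The gap at 21 is the object of "copied", inside a relative clause.
The relative pronoun is "which" (word 15); it is bound by the head noun immediately before it.
Its filler is the head noun "invoice", at word 14.

14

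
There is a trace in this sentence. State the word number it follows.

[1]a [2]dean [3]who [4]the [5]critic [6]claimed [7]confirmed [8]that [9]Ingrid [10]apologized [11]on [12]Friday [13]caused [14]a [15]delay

The displaced element is "a dean" (word 2).
It is linked across 1 clause boundary (Ø).
It functions as the subject of "confirmed", so the gap sits immediately after word 6 ("claimed").
Base order: The critic claimed that a dean confirmed that Ingrid apologized on Friday.

6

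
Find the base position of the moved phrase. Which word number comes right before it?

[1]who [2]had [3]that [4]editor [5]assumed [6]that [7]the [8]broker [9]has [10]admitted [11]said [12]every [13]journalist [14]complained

The displaced element is "who" (word 1).
It is linked across 2 clause boundaries (that → Ø).
It functions as the subject of "said", so the gap sits immediately after word 10 ("admitted").
Base order: That editor had assumed that the broker has admitted that who said every journalist complained.

10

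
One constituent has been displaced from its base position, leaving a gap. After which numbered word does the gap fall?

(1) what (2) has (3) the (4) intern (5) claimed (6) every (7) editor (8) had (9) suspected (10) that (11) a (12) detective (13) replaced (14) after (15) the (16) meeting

13

The displaced element is "what" (word 1).
It is linked across 2 clause boundaries (Ø → that).
It functions as the direct object of "replaced", so the gap sits immediately after word 13 ("replaced").
Base order: The intern has claimed every editor had suspected that a detective replaced what after the meeting.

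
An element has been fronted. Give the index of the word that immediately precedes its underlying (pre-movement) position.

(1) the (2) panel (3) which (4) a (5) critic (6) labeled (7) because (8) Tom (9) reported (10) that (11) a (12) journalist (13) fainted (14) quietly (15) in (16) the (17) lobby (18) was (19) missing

6

The displaced element is "the panel" (word 2).
It functions as the direct object of "labeled", so the gap sits immediately after word 6 ("labeled").
Base order: A critic labeled the panel because Tom reported that a journalist fainted quietly in the lobby.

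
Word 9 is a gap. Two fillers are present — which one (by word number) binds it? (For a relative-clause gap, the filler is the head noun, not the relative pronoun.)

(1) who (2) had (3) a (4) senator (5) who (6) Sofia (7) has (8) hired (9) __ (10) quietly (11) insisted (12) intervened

The marked gap is inside the relative clause, the direct object of "hired".
Its filler is the head noun "senator" (via "who"), at word 4.
(The other dependency links word 1 to a gap after word 11.)

4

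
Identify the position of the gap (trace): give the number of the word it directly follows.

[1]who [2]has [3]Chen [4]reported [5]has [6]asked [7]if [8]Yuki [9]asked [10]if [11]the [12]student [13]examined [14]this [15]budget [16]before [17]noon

4

The displaced element is "who" (word 1).
It is linked across 1 clause boundary (Ø).
It functions as the subject of "asked", so the gap sits immediately after word 4 ("reported").
Base order: Chen has reported who has asked if Yuki asked if the student examined this budget before noon.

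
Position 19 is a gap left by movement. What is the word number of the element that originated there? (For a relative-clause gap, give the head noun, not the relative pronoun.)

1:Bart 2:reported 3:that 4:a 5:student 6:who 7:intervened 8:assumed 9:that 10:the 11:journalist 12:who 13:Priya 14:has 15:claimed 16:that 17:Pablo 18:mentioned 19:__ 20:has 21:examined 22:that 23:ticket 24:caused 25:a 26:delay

The gap at 19 is the subject of "examined", inside a relative clause.
The relative pronoun is "who" (word 12); it is bound by the head noun immediately before it.
Its filler is the head noun "journalist", at word 11.

11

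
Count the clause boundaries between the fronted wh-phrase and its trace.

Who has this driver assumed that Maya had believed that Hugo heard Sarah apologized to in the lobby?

"who" is extracted from the PP object of "apologized".
Boundaries crossed, outermost first: [that], [that], [Ø] — 3 in total.

3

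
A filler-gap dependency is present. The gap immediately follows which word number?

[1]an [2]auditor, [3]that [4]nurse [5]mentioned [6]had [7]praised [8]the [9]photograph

The displaced element is "an auditor" (word 2).
It is linked across 1 clause boundary (Ø).
It functions as the subject of "praised", so the gap sits immediately after word 5 ("mentioned").
Base order: That nurse mentioned that an auditor had praised the photograph.

5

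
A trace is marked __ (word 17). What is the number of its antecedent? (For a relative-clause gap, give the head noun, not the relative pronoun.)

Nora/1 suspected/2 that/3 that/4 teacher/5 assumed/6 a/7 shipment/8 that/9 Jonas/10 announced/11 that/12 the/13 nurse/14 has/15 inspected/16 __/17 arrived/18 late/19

8

The gap at 17 is the object of "inspected", inside a relative clause.
The relative pronoun is "that" (word 9); it is bound by the head noun immediately before it.
Its filler is the head noun "shipment", at word 8.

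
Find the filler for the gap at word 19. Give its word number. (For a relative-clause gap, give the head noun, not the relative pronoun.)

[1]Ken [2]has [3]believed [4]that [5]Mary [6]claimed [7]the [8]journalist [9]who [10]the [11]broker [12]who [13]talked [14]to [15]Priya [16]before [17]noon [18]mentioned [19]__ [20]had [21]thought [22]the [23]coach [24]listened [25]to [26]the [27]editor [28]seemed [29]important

The gap at 19 is the subject of "thought", inside a relative clause.
The relative pronoun is "who" (word 9); it is bound by the head noun immediately before it.
Its filler is the head noun "journalist", at word 8.

8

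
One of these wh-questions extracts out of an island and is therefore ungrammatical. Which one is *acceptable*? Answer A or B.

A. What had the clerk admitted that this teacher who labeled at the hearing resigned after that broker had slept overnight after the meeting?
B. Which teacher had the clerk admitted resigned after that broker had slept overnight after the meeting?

In A, the wh-phrase is extracted from inside a complex-NP island (relative clause) (introduced by "who"), which blocks movement.
In B, the extraction path crosses only that-complement boundaries, which are transparent.
So B is grammatical.

B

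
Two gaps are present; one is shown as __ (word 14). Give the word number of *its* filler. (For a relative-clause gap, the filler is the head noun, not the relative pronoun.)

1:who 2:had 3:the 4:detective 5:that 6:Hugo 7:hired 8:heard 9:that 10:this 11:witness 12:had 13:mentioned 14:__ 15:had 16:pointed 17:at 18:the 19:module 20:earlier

1

The marked gap is the subject of "pointed".
Its filler is the fronted wh-phrase "who", at word 1.
(The other dependency links word 4 to a gap after word 7.)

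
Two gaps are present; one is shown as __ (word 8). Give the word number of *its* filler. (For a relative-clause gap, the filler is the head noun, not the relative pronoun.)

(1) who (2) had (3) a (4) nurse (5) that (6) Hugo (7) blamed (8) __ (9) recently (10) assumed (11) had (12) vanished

4

The marked gap is inside the relative clause, the direct object of "blamed".
Its filler is the head noun "nurse" (via "that"), at word 4.
(The other dependency links word 1 to a gap after word 10.)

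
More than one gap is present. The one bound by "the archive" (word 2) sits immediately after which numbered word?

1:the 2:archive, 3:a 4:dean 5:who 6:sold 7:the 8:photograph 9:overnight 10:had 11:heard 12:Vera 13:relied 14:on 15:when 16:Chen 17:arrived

14

The displaced element is "the archive" (word 2).
It is linked across 1 clause boundary (Ø).
It functions as the object of the preposition "on" of "relied", so the gap sits immediately after word 14 ("on").
Base order: A dean who sold the photograph overnight had heard Vera relied on the archive when Chen arrived.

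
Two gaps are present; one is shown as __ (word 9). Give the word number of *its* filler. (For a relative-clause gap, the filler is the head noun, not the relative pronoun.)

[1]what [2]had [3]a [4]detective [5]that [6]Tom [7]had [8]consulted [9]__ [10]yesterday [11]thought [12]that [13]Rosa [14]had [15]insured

4

The marked gap is inside the relative clause, the direct object of "consulted".
Its filler is the head noun "detective" (via "that"), at word 4.
(The other dependency links word 1 to a gap after word 15.)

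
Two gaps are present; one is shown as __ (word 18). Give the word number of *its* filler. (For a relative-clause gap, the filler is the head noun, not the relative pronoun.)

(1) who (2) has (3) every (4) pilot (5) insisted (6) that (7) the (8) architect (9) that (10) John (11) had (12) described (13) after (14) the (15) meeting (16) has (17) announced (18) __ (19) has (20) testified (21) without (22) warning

1

The marked gap is the subject of "testified".
Its filler is the fronted wh-phrase "who", at word 1.
(The other dependency links word 8 to a gap after word 12.)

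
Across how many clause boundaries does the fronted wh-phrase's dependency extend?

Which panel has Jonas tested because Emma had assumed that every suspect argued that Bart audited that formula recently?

0

"which panel" originates inside the matrix clause — no clause boundary is crossed.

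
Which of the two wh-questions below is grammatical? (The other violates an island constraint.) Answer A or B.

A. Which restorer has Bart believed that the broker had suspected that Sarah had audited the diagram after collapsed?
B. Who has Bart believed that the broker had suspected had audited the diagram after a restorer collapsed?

B

In A, the wh-phrase is extracted from inside an adjunct island (introduced by "after"), which blocks movement.
In B, the extraction path crosses only that-complement boundaries, which are transparent.
So B is grammatical.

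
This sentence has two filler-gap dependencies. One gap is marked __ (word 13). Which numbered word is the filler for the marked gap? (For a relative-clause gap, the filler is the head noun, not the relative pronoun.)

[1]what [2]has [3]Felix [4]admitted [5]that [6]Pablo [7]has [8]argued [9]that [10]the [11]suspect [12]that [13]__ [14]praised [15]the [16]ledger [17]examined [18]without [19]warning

11

The marked gap is inside the relative clause, the subject of "praised".
Its filler is the head noun "suspect" (via "that"), at word 11.
(The other dependency links word 1 to a gap after word 17.)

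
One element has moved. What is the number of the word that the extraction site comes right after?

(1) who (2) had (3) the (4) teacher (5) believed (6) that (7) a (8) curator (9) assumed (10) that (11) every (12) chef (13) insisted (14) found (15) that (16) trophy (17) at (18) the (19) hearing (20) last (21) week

13

The displaced element is "who" (word 1).
It is linked across 3 clause boundaries (that → that → Ø).
It functions as the subject of "found", so the gap sits immediately after word 13 ("insisted").
Base order: The teacher had believed that a curator assumed that every chef insisted that who found that trophy at the hearing last week.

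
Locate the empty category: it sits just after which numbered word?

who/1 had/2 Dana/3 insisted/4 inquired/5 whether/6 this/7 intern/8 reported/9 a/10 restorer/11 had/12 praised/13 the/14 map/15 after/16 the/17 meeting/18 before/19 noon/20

The displaced element is "who" (word 1).
It is linked across 1 clause boundary (Ø).
It functions as the subject of "inquired", so the gap sits immediately after word 4 ("insisted").
Base order: Dana had insisted who inquired whether this intern reported a restorer had praised the map after the meeting before noon.

4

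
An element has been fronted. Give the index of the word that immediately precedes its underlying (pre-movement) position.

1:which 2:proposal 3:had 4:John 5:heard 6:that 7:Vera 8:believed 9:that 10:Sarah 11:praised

The displaced element is "which proposal" (word 2).
It is linked across 2 clause boundaries (that → that).
It functions as the direct object of "praised", so the gap sits immediately after word 11 ("praised").
Base order: John had heard that Vera believed that Sarah praised which proposal.

11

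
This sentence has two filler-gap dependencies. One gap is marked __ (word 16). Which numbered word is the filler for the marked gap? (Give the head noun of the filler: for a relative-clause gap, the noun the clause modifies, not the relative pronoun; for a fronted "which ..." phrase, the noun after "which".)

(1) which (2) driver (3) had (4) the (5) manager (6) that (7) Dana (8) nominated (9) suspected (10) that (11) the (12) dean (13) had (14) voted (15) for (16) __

2

The marked gap is the object of the preposition "for" of "voted".
Its filler is the fronted wh-phrase "which driver", at word 2.
(The other dependency links word 5 to a gap after word 8.)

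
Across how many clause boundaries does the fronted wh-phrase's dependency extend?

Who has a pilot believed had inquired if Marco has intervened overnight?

1

"who" is extracted from the subject of "inquired".
Boundaries crossed, outermost first: [Ø] — 1 in total.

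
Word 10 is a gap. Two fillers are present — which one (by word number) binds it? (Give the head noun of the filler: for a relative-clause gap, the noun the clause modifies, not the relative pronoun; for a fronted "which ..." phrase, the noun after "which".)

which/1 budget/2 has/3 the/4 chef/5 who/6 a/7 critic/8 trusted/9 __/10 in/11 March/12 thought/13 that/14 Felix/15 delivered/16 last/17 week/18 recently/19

The marked gap is inside the relative clause, the direct object of "trusted".
Its filler is the head noun "chef" (via "who"), at word 5.
(The other dependency links word 2 to a gap after word 16.)

5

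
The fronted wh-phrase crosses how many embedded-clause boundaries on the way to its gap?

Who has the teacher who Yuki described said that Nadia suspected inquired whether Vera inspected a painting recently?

"who" is extracted from the subject of "inquired".
Boundaries crossed, outermost first: [that], [Ø] — 2 in total.

2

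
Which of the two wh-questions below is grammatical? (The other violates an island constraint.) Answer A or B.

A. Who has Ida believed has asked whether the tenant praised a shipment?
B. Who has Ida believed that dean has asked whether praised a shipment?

A

In B, the wh-phrase is extracted from inside a wh-island (introduced by "whether"), which blocks movement.
In A, the extraction path crosses only that-complement boundaries, which are transparent.
So A is grammatical.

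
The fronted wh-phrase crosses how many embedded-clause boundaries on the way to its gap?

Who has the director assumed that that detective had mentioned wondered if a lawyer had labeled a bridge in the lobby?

"who" is extracted from the subject of "wondered".
Boundaries crossed, outermost first: [that], [Ø] — 2 in total.

2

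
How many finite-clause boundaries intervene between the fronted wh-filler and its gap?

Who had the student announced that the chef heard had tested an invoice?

"who" is extracted from the subject of "tested".
Boundaries crossed, outermost first: [that], [Ø] — 2 in total.

2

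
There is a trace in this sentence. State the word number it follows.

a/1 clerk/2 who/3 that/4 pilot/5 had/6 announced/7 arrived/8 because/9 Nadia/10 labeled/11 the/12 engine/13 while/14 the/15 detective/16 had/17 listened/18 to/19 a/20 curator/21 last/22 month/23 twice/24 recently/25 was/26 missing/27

7

The displaced element is "a clerk" (word 2).
It is linked across 1 clause boundary (Ø).
It functions as the subject of "arrived", so the gap sits immediately after word 7 ("announced").
Base order: That pilot had announced that a clerk arrived because Nadia labeled the engine while the detective had listened to a curator last month twice recently.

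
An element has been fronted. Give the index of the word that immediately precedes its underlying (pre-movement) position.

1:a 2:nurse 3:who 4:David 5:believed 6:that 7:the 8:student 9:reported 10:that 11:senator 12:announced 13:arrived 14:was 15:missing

The displaced element is "a nurse" (word 2).
It is linked across 3 clause boundaries (that → Ø → Ø).
It functions as the subject of "arrived", so the gap sits immediately after word 12 ("announced").
Base order: David believed that the student reported that senator announced a nurse arrived.

12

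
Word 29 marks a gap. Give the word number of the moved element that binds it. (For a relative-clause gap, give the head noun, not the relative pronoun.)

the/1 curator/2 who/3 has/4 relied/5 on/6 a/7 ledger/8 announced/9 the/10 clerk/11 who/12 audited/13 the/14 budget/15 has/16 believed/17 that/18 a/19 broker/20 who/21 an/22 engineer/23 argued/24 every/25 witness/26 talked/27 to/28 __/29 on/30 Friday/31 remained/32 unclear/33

The gap at 29 is the prepositional object of "talked", inside a relative clause.
The relative pronoun is "who" (word 21); it is bound by the head noun immediately before it.
Its filler is the head noun "broker", at word 20.

20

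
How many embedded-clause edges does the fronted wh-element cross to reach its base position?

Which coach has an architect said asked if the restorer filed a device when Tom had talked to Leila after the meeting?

1

"which coach" is extracted from the subject of "asked".
Boundaries crossed, outermost first: [Ø] — 1 in total.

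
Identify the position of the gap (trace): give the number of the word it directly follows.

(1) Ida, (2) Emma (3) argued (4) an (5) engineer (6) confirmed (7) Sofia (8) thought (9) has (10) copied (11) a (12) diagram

The displaced element is "Ida" (word 1).
It is linked across 3 clause boundaries (Ø → Ø → Ø).
It functions as the subject of "copied", so the gap sits immediately after word 8 ("thought").
Base order: Emma argued an engineer confirmed Sofia thought that Ida has copied a diagram.

8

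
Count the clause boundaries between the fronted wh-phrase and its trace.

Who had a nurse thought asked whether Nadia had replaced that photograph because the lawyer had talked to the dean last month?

"who" is extracted from the subject of "asked".
Boundaries crossed, outermost first: [Ø] — 1 in total.

1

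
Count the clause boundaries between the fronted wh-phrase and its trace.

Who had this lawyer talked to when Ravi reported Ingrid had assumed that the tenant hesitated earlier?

0

"who" originates inside the matrix clause — no clause boundary is crossed.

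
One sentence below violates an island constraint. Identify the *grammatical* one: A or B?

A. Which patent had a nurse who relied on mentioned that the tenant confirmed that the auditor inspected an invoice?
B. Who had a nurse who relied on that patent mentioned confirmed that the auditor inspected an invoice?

In A, the wh-phrase is extracted from inside a complex-NP island (relative clause) (introduced by "who"), which blocks movement.
In B, the extraction path crosses only that-complement boundaries, which are transparent.
So B is grammatical.

B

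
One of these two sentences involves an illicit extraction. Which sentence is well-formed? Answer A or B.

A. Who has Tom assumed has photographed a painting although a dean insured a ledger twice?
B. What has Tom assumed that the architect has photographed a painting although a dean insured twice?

In B, the wh-phrase is extracted from inside an adjunct island (introduced by "although"), which blocks movement.
In A, the extraction path crosses only that-complement boundaries, which are transparent.
So A is grammatical.

A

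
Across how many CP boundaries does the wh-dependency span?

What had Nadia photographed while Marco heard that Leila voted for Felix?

"what" originates inside the matrix clause — no clause boundary is crossed.

0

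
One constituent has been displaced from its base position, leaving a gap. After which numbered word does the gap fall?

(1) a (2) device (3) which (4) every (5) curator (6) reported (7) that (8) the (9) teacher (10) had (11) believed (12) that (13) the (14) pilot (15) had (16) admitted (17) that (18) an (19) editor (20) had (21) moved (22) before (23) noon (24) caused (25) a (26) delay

The displaced element is "a device" (word 2).
It is linked across 3 clause boundaries (that → that → that).
It functions as the direct object of "moved", so the gap sits immediately after word 21 ("moved").
Base order: Every curator reported that the teacher had believed that the pilot had admitted that an editor had moved a device before noon.

21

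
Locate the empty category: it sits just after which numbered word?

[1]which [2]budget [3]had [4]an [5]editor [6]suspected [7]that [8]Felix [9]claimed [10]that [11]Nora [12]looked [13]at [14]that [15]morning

13

The displaced element is "which budget" (word 2).
It is linked across 2 clause boundaries (that → that).
It functions as the object of the preposition "at" of "looked", so the gap sits immediately after word 13 ("at").
Base order: An editor had suspected that Felix claimed that Nora looked at which budget that morning.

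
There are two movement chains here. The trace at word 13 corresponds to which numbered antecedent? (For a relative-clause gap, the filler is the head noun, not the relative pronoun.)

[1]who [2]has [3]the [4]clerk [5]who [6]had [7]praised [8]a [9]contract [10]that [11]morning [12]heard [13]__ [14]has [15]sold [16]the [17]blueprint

1

The marked gap is the subject of "sold".
Its filler is the fronted wh-phrase "who", at word 1.
(The other dependency links word 4 to a gap after word 5.)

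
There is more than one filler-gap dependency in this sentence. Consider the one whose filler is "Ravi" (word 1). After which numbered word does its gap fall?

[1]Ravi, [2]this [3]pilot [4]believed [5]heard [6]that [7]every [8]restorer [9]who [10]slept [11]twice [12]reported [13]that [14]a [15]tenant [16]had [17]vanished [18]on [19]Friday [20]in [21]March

4

The displaced element is "Ravi" (word 1).
It is linked across 1 clause boundary (Ø).
It functions as the subject of "heard", so the gap sits immediately after word 4 ("believed").
Base order: This pilot believed that Ravi heard that every restorer who slept twice reported that a tenant had vanished on Friday in March.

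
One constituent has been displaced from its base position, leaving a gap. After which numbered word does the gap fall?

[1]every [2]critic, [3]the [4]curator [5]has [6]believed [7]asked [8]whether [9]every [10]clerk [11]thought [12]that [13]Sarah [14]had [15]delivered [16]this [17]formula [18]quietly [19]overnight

6

The displaced element is "every critic" (word 2).
It is linked across 1 clause boundary (Ø).
It functions as the subject of "asked", so the gap sits immediately after word 6 ("believed").
Base order: The curator has believed every critic asked whether every clerk thought that Sarah had delivered this formula quietly overnight.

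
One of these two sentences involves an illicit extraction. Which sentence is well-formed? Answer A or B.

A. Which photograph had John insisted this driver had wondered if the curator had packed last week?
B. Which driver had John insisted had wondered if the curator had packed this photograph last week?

B

In A, the wh-phrase is extracted from inside a wh-island (introduced by "if"), which blocks movement.
In B, the extraction path crosses only that-complement boundaries, which are transparent.
So B is grammatical.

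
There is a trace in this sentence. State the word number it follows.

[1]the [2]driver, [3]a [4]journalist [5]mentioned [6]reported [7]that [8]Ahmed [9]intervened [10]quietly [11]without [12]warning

5

The displaced element is "the driver" (word 2).
It is linked across 1 clause boundary (Ø).
It functions as the subject of "reported", so the gap sits immediately after word 5 ("mentioned").
Base order: A journalist mentioned the driver reported that Ahmed intervened quietly without warning.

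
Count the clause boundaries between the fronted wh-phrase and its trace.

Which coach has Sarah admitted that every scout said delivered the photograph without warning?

2

"which coach" is extracted from the subject of "delivered".
Boundaries crossed, outermost first: [that], [Ø] — 2 in total.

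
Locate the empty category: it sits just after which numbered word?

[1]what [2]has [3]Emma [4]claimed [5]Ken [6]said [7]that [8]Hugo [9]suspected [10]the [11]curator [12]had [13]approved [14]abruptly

13

The displaced element is "what" (word 1).
It is linked across 3 clause boundaries (Ø → that → Ø).
It functions as the direct object of "approved", so the gap sits immediately after word 13 ("approved").
Base order: Emma has claimed Ken said that Hugo suspected the curator had approved what abruptly.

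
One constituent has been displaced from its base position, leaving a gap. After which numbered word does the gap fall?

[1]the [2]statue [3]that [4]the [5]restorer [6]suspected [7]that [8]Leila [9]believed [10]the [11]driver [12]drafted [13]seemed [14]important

12

The displaced element is "the statue" (word 2).
It is linked across 2 clause boundaries (that → Ø).
It functions as the direct object of "drafted", so the gap sits immediately after word 12 ("drafted").
Base order: The restorer suspected that Leila believed the driver drafted the statue.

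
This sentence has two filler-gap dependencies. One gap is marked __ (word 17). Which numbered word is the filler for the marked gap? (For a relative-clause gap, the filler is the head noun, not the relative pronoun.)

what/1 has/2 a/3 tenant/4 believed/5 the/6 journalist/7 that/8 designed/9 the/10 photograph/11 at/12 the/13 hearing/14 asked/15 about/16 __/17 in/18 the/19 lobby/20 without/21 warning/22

1

The marked gap is the object of the preposition "about" of "asked".
Its filler is the fronted wh-phrase "what", at word 1.
(The other dependency links word 7 to a gap after word 8.)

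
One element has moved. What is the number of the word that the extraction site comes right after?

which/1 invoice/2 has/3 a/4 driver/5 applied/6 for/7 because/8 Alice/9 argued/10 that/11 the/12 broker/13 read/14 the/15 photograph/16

The displaced element is "which invoice" (word 2).
It functions as the object of the preposition "for" of "applied", so the gap sits immediately after word 7 ("for").
Base order: A driver has applied for which invoice because Alice argued that the broker read the photograph.

7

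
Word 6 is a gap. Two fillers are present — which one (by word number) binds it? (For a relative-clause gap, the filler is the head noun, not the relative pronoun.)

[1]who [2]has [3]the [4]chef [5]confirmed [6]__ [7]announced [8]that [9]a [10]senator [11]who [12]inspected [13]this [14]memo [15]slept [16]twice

The marked gap is the subject of "announced".
Its filler is the fronted wh-phrase "who", at word 1.
(The other dependency links word 10 to a gap after word 11.)

1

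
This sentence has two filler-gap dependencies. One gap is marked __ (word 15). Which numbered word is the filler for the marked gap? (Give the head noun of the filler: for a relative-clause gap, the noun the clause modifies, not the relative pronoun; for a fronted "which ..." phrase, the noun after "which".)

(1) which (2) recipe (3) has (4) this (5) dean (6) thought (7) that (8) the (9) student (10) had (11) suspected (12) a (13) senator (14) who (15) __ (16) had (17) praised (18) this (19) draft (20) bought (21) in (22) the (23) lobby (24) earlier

The marked gap is inside the relative clause, the subject of "praised".
Its filler is the head noun "senator" (via "who"), at word 13.
(The other dependency links word 2 to a gap after word 20.)

13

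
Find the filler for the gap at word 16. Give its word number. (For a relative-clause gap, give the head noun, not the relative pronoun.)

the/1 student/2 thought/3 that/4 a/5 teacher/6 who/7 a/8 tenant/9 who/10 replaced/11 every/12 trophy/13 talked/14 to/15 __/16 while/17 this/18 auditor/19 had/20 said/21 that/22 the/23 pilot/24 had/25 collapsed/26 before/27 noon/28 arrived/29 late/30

6

The gap at 16 is the prepositional object of "talked", inside a relative clause.
The relative pronoun is "who" (word 7); it is bound by the head noun immediately before it.
Its filler is the head noun "teacher", at word 6.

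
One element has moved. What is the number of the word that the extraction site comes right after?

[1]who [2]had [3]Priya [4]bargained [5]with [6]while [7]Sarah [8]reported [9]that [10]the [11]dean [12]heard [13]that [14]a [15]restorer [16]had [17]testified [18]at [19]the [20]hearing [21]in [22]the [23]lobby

5

The displaced element is "who" (word 1).
It functions as the object of the preposition "with" of "bargained", so the gap sits immediately after word 5 ("with").
Base order: Priya had bargained with who while Sarah reported that the dean heard that a restorer had testified at the hearing in the lobby.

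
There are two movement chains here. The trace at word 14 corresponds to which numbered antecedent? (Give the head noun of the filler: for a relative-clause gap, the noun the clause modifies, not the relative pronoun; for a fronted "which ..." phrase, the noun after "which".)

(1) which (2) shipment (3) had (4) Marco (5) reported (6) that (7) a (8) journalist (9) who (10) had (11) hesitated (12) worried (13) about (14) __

2

The marked gap is the object of the preposition "about" of "worried".
Its filler is the fronted wh-phrase "which shipment", at word 2.
(The other dependency links word 8 to a gap after word 9.)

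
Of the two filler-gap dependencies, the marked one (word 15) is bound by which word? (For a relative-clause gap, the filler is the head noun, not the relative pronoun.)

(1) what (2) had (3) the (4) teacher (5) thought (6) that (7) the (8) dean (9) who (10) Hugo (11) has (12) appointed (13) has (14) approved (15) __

The marked gap is the direct object of "approved".
Its filler is the fronted wh-phrase "what", at word 1.
(The other dependency links word 8 to a gap after word 12.)

1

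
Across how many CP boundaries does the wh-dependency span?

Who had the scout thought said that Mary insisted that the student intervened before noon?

1

"who" is extracted from the subject of "said".
Boundaries crossed, outermost first: [Ø] — 1 in total.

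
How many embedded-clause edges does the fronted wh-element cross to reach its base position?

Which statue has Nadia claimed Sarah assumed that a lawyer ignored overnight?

"which statue" is extracted from the object of "ignored".
Boundaries crossed, outermost first: [Ø], [that] — 2 in total.

2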